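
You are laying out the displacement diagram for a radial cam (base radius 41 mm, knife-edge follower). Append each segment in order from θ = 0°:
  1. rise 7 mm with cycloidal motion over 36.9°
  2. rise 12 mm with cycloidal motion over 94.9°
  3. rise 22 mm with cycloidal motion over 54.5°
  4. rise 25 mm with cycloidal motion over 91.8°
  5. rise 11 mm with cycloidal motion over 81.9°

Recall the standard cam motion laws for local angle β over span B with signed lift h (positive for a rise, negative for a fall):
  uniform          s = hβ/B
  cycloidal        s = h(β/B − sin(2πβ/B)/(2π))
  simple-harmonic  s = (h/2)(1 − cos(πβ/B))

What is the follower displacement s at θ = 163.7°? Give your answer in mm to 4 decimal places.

seg 1 [0°–36.9°] cycloidal, h=7: full span → s += 7 → s = 7.0000
seg 2 [36.9°–131.8°] cycloidal, h=12: full span → s += 12 → s = 19.0000
seg 3 [131.8°–186.3°] cycloidal, h=22: θ=163.7° here. β=31.9, B=54.5. 22·(0.5853 − sin(2π·0.5853)/(2π)) = 14.6655 → s = 33.6655

33.6655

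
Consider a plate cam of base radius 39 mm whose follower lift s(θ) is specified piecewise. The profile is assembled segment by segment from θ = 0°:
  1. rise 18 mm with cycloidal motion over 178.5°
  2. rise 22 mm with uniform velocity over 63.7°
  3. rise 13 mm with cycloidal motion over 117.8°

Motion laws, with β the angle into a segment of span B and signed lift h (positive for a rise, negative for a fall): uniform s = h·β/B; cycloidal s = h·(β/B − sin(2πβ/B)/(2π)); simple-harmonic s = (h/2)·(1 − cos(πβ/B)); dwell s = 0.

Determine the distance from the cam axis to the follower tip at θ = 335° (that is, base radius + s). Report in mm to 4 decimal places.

seg 1 [0°–178.5°] cycloidal, h=18: full span → s += 18 → s = 18.0000
seg 2 [178.5°–242.2°] uniform, h=22: full span → s += 22 → s = 40.0000
seg 3 [242.2°–360°] cycloidal, h=13: θ=335° here. β=92.8, B=117.8. 13·(0.7878 − sin(2π·0.7878)/(2π)) = 12.2521 → s = 52.2521
radial distance = base radius + s = 39 + 52.2521 = 91.2521

91.2521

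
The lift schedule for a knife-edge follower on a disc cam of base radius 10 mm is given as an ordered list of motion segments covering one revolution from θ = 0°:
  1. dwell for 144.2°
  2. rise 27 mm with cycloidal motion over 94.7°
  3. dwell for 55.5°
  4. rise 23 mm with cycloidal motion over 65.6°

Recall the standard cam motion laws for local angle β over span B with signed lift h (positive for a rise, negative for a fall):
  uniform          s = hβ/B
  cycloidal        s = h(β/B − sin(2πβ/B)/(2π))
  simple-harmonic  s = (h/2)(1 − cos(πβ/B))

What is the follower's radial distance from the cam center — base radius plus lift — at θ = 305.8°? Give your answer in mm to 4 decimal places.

seg 1 [0°–144.2°] dwell: s stays 0.0000
seg 2 [144.2°–238.9°] cycloidal, h=27: full span → s += 27 → s = 27.0000
seg 3 [238.9°–294.4°] dwell: s stays 27.0000
seg 4 [294.4°–360°] cycloidal, h=23: θ=305.8° here. β=11.4, B=65.6. 23·(0.1738 − sin(2π·0.1738)/(2π)) = 0.7482 → s = 27.7482
radial distance = base radius + s = 10 + 27.7482 = 37.7482

37.7482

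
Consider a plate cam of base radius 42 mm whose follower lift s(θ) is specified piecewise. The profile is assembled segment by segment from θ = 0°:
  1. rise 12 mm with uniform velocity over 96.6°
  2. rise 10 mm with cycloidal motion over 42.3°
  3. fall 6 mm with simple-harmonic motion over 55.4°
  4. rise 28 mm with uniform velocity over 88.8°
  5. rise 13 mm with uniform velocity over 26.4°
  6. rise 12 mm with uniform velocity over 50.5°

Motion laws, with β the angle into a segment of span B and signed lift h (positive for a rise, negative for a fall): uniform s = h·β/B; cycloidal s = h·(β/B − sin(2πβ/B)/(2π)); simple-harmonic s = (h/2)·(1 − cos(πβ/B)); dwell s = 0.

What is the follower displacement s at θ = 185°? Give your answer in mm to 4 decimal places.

seg 1 [0°–96.6°] uniform, h=12: full span → s += 12 → s = 12.0000
seg 2 [96.6°–138.9°] cycloidal, h=10: full span → s += 10 → s = 22.0000
seg 3 [138.9°–194.3°] simple-harmonic, h=-6: θ=185° here. β=46.1, B=55.4. -6/2·(1 − cos(π·0.8321)) = -5.5924 → s = 16.4076

16.4076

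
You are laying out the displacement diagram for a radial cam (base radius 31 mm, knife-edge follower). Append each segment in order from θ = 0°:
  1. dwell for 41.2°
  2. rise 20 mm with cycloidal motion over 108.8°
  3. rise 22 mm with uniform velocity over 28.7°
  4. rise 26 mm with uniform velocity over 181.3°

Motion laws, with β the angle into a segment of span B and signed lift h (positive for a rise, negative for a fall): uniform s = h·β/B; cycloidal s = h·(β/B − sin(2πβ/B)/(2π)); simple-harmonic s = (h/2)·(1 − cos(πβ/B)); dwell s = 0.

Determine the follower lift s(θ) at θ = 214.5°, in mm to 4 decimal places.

seg 1 [0°–41.2°] dwell: s stays 0.0000
seg 2 [41.2°–150°] cycloidal, h=20: full span → s += 20 → s = 20.0000
seg 3 [150°–178.7°] uniform, h=22: full span → s += 22 → s = 42.0000
seg 4 [178.7°–360°] uniform, h=26: θ=214.5° here. β=35.8, B=181.3. 26·35.8/181.3 = 5.1340 → s = 47.1340

47.1340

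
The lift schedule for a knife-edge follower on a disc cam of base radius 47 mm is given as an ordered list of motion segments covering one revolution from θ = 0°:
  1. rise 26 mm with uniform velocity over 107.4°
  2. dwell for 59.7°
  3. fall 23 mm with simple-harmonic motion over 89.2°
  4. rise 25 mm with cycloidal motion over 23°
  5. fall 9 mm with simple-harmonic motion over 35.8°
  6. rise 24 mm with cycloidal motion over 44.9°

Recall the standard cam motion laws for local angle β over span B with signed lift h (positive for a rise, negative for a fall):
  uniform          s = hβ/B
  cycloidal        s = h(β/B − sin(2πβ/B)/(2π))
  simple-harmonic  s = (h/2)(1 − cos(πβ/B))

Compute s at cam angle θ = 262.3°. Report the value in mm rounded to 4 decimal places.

seg 1 [0°–107.4°] uniform, h=26: full span → s += 26 → s = 26.0000
seg 2 [107.4°–167.1°] dwell: s stays 26.0000
seg 3 [167.1°–256.3°] simple-harmonic, h=-23: full span → s += -23 → s = 3.0000
seg 4 [256.3°–279.3°] cycloidal, h=25: θ=262.3° here. β=6, B=23. 25·(0.2609 − sin(2π·0.2609)/(2π)) = 2.5521 → s = 5.5521

5.5521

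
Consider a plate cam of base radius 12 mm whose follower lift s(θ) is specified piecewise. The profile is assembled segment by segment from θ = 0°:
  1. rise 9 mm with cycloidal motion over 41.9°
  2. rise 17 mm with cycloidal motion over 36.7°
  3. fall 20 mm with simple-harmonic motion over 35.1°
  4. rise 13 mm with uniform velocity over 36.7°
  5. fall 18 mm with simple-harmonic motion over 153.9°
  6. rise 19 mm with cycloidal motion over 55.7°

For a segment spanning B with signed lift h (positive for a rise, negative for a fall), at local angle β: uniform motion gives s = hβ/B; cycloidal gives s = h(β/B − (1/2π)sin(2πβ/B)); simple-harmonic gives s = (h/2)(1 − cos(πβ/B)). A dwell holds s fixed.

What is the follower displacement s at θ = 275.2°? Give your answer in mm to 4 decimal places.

seg 1 [0°–41.9°] cycloidal, h=9: full span → s += 9 → s = 9.0000
seg 2 [41.9°–78.6°] cycloidal, h=17: full span → s += 17 → s = 26.0000
seg 3 [78.6°–113.7°] simple-harmonic, h=-20: full span → s += -20 → s = 6.0000
seg 4 [113.7°–150.4°] uniform, h=13: full span → s += 13 → s = 19.0000
seg 5 [150.4°–304.3°] simple-harmonic, h=-18: θ=275.2° here. β=124.8, B=153.9. -18/2·(1 − cos(π·0.8109)) = -16.4583 → s = 2.5417

2.5417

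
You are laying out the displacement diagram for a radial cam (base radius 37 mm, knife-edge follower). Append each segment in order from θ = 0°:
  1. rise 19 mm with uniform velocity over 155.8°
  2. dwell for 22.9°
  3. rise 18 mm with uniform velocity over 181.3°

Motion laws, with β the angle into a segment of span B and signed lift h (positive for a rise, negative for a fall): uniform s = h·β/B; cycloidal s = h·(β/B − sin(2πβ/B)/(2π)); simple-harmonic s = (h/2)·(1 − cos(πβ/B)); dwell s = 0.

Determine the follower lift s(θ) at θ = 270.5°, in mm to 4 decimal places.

seg 1 [0°–155.8°] uniform, h=19: full span → s += 19 → s = 19.0000
seg 2 [155.8°–178.7°] dwell: s stays 19.0000
seg 3 [178.7°–360°] uniform, h=18: θ=270.5° here. β=91.8, B=181.3. 18·91.8/181.3 = 9.1142 → s = 28.1142

28.1142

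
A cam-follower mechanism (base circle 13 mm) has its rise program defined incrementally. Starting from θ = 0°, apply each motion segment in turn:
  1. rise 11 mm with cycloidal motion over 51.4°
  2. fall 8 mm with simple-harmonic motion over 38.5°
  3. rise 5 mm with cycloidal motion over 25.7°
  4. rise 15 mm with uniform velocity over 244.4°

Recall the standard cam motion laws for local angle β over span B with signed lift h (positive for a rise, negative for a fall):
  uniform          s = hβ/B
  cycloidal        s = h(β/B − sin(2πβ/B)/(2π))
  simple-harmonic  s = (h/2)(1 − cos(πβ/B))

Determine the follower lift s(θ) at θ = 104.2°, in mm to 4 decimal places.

seg 1 [0°–51.4°] cycloidal, h=11: full span → s += 11 → s = 11.0000
seg 2 [51.4°–89.9°] simple-harmonic, h=-8: full span → s += -8 → s = 3.0000
seg 3 [89.9°–115.6°] cycloidal, h=5: θ=104.2° here. β=14.3, B=25.7. 5·(0.5564 − sin(2π·0.5564)/(2π)) = 3.0583 → s = 6.0583

6.0583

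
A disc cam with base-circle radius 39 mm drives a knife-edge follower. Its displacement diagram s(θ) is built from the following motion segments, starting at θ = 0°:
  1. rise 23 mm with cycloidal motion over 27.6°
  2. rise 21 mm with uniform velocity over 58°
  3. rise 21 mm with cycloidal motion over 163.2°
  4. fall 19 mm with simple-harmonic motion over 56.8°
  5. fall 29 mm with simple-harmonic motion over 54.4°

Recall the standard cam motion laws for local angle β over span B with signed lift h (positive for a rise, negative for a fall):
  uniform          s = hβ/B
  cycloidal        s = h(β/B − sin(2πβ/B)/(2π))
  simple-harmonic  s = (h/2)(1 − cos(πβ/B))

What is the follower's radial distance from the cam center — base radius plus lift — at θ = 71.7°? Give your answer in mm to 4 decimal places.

seg 1 [0°–27.6°] cycloidal, h=23: full span → s += 23 → s = 23.0000
seg 2 [27.6°–85.6°] uniform, h=21: θ=71.7° here. β=44.1, B=58. 21·44.1/58 = 15.9672 → s = 38.9672
radial distance = base radius + s = 39 + 38.9672 = 77.9672

77.9672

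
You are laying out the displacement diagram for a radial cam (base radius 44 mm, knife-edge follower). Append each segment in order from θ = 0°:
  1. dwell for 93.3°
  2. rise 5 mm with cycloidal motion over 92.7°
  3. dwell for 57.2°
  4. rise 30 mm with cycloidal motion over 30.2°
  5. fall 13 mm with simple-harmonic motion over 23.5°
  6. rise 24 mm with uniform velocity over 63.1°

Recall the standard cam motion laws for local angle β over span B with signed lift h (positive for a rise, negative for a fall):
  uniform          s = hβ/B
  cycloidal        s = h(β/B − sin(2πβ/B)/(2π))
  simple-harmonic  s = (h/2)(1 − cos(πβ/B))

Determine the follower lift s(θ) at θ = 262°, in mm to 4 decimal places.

seg 1 [0°–93.3°] dwell: s stays 0.0000
seg 2 [93.3°–186°] cycloidal, h=5: full span → s += 5 → s = 5.0000
seg 3 [186°–243.2°] dwell: s stays 5.0000
seg 4 [243.2°–273.4°] cycloidal, h=30: θ=262° here. β=18.8, B=30.2. 30·(0.6225 − sin(2π·0.6225)/(2π)) = 21.9986 → s = 26.9986

26.9986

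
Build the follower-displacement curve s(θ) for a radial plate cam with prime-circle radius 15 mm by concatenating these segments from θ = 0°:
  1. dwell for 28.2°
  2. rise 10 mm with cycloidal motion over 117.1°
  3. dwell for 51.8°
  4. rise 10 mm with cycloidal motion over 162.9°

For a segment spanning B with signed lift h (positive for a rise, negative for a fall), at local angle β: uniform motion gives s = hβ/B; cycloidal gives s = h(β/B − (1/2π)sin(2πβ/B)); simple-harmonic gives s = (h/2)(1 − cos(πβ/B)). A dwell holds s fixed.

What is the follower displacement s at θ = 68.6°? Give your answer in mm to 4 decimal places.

seg 1 [0°–28.2°] dwell: s stays 0.0000
seg 2 [28.2°–145.3°] cycloidal, h=10: θ=68.6° here. β=40.4, B=117.1. 10·(0.3450 − sin(2π·0.3450)/(2π)) = 2.1337 → s = 2.1337

2.1337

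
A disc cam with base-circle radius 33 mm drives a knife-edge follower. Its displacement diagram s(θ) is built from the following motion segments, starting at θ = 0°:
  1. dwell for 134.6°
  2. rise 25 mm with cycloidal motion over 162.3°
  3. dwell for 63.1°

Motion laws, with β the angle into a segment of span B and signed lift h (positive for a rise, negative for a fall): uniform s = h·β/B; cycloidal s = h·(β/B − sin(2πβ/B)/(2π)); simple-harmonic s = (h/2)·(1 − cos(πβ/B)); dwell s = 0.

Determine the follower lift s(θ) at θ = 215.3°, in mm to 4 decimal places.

seg 1 [0°–134.6°] dwell: s stays 0.0000
seg 2 [134.6°–296.9°] cycloidal, h=25: θ=215.3° here. β=80.7, B=162.3. 25·(0.4972 − sin(2π·0.4972)/(2π)) = 12.3614 → s = 12.3614

12.3614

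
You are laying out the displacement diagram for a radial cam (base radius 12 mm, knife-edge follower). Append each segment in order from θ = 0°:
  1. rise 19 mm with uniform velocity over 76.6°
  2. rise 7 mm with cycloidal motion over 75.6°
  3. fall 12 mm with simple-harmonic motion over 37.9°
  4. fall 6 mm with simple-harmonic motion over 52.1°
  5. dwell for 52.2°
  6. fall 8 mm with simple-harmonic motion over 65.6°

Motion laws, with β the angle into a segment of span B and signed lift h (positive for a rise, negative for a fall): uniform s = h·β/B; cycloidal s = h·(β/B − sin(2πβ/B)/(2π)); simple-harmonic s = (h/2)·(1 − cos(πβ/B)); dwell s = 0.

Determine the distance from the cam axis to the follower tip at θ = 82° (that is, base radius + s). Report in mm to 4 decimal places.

seg 1 [0°–76.6°] uniform, h=19: full span → s += 19 → s = 19.0000
seg 2 [76.6°–152.2°] cycloidal, h=7: θ=82° here. β=5.4, B=75.6. 7·(0.0714 − sin(2π·0.0714)/(2π)) = 0.0166 → s = 19.0166
radial distance = base radius + s = 12 + 19.0166 = 31.0166

31.0166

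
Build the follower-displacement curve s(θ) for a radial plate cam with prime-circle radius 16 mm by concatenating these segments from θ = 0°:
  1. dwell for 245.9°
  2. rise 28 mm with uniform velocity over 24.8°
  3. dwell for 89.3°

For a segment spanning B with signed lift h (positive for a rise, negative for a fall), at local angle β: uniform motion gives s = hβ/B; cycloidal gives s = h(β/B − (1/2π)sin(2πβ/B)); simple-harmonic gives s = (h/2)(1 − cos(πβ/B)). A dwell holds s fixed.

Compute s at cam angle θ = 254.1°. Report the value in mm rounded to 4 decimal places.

seg 1 [0°–245.9°] dwell: s stays 0.0000
seg 2 [245.9°–270.7°] uniform, h=28: θ=254.1° here. β=8.2, B=24.8. 28·8.2/24.8 = 9.2581 → s = 9.2581

9.2581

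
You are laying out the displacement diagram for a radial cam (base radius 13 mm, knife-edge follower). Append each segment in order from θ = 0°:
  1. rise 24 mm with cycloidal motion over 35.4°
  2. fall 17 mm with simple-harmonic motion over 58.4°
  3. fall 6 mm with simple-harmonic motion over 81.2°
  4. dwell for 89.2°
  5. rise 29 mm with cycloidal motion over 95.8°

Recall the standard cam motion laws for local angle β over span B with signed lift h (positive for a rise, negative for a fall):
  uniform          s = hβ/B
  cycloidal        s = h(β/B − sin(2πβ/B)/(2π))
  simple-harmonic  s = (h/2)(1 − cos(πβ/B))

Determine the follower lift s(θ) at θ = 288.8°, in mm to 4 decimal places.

seg 1 [0°–35.4°] cycloidal, h=24: full span → s += 24 → s = 24.0000
seg 2 [35.4°–93.8°] simple-harmonic, h=-17: full span → s += -17 → s = 7.0000
seg 3 [93.8°–175°] simple-harmonic, h=-6: full span → s += -6 → s = 1.0000
seg 4 [175°–264.2°] dwell: s stays 1.0000
seg 5 [264.2°–360°] cycloidal, h=29: θ=288.8° here. β=24.6, B=95.8. 29·(0.2568 − sin(2π·0.2568)/(2π)) = 2.8355 → s = 3.8355

3.8355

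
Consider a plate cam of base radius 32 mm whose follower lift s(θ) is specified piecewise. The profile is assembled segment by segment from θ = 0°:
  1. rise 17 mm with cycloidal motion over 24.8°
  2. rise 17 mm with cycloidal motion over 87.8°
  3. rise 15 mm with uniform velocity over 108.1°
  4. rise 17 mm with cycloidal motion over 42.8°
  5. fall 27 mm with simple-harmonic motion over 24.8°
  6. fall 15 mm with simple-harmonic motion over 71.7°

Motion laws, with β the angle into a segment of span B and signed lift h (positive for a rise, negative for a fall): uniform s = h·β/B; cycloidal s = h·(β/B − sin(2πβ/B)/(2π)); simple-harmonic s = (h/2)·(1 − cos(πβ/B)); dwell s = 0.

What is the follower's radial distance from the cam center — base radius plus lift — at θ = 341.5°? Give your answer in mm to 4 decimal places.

seg 1 [0°–24.8°] cycloidal, h=17: full span → s += 17 → s = 17.0000
seg 2 [24.8°–112.6°] cycloidal, h=17: full span → s += 17 → s = 34.0000
seg 3 [112.6°–220.7°] uniform, h=15: full span → s += 15 → s = 49.0000
seg 4 [220.7°–263.5°] cycloidal, h=17: full span → s += 17 → s = 66.0000
seg 5 [263.5°–288.3°] simple-harmonic, h=-27: full span → s += -27 → s = 39.0000
seg 6 [288.3°–360°] simple-harmonic, h=-15: θ=341.5° here. β=53.2, B=71.7. -15/2·(1 − cos(π·0.7420)) = -12.6680 → s = 26.3320
radial distance = base radius + s = 32 + 26.3320 = 58.3320

58.3320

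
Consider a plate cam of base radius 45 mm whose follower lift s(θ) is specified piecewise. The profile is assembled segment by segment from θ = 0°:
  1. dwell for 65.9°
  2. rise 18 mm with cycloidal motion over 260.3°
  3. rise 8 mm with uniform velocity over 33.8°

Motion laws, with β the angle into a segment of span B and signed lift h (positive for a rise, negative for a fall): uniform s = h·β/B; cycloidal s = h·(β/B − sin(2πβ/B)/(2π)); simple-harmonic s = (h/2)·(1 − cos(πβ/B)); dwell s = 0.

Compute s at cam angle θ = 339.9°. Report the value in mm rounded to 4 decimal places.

seg 1 [0°–65.9°] dwell: s stays 0.0000
seg 2 [65.9°–326.2°] cycloidal, h=18: full span → s += 18 → s = 18.0000
seg 3 [326.2°–360°] uniform, h=8: θ=339.9° here. β=13.7, B=33.8. 8·13.7/33.8 = 3.2426 → s = 21.2426

21.2426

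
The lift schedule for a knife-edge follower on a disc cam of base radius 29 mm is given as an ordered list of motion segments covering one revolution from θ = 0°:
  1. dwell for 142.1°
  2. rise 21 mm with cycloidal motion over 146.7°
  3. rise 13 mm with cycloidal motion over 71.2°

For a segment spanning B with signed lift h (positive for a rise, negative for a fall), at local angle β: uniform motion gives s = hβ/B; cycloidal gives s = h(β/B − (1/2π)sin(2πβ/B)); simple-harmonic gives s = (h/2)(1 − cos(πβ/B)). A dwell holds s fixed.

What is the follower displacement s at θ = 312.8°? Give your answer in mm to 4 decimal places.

seg 1 [0°–142.1°] dwell: s stays 0.0000
seg 2 [142.1°–288.8°] cycloidal, h=21: full span → s += 21 → s = 21.0000
seg 3 [288.8°–360°] cycloidal, h=13: θ=312.8° here. β=24, B=71.2. 13·(0.3371 − sin(2π·0.3371)/(2π)) = 2.6150 → s = 23.6150

23.6150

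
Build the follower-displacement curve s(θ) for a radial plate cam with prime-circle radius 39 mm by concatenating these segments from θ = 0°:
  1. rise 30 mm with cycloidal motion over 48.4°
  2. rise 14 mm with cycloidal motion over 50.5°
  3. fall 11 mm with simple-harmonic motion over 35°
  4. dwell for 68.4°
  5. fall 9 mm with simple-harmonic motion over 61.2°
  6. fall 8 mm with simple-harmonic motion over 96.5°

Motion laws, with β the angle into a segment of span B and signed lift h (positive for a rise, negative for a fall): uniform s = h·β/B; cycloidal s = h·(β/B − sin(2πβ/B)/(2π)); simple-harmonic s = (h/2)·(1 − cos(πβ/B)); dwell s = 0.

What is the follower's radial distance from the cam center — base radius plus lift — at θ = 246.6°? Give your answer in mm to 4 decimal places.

seg 1 [0°–48.4°] cycloidal, h=30: full span → s += 30 → s = 30.0000
seg 2 [48.4°–98.9°] cycloidal, h=14: full span → s += 14 → s = 44.0000
seg 3 [98.9°–133.9°] simple-harmonic, h=-11: full span → s += -11 → s = 33.0000
seg 4 [133.9°–202.3°] dwell: s stays 33.0000
seg 5 [202.3°–263.5°] simple-harmonic, h=-9: θ=246.6° here. β=44.3, B=61.2. -9/2·(1 − cos(π·0.7239)) = -7.4102 → s = 25.5898
radial distance = base radius + s = 39 + 25.5898 = 64.5898

64.5898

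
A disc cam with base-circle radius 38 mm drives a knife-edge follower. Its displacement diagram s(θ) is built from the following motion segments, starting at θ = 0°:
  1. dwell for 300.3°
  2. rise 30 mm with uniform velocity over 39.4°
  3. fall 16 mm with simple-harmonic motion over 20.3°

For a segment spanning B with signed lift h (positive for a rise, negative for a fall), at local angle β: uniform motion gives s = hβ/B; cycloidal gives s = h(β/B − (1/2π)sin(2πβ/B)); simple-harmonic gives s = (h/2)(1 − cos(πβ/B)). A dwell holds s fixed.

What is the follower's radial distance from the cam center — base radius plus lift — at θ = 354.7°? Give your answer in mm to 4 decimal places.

seg 1 [0°–300.3°] dwell: s stays 0.0000
seg 2 [300.3°–339.7°] uniform, h=30: full span → s += 30 → s = 30.0000
seg 3 [339.7°–360°] simple-harmonic, h=-16: θ=354.7° here. β=15, B=20.3. -16/2·(1 − cos(π·0.7389)) = -13.4565 → s = 16.5435
radial distance = base radius + s = 38 + 16.5435 = 54.5435

54.5435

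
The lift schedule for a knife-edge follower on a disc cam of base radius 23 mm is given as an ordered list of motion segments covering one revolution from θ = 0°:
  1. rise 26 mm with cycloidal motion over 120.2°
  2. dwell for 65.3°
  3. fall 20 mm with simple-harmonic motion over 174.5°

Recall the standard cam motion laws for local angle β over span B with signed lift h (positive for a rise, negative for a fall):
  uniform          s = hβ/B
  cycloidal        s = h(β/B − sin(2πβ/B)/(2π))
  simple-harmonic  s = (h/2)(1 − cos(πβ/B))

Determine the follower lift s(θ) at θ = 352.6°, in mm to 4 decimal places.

seg 1 [0°–120.2°] cycloidal, h=26: full span → s += 26 → s = 26.0000
seg 2 [120.2°–185.5°] dwell: s stays 26.0000
seg 3 [185.5°–360°] simple-harmonic, h=-20: θ=352.6° here. β=167.1, B=174.5. -20/2·(1 − cos(π·0.9576)) = -19.9114 → s = 6.0886

6.0886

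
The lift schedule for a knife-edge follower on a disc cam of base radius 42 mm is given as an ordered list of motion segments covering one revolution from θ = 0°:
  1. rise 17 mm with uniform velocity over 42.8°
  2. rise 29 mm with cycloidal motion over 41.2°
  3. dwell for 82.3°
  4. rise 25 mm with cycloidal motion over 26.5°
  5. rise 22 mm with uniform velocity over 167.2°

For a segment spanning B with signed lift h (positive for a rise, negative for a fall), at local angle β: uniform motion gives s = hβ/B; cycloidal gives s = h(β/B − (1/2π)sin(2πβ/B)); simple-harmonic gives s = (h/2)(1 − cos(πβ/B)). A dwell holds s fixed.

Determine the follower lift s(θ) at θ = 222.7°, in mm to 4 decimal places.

seg 1 [0°–42.8°] uniform, h=17: full span → s += 17 → s = 17.0000
seg 2 [42.8°–84°] cycloidal, h=29: full span → s += 29 → s = 46.0000
seg 3 [84°–166.3°] dwell: s stays 46.0000
seg 4 [166.3°–192.8°] cycloidal, h=25: full span → s += 25 → s = 71.0000
seg 5 [192.8°–360°] uniform, h=22: θ=222.7° here. β=29.9, B=167.2. 22·29.9/167.2 = 3.9342 → s = 74.9342

74.9342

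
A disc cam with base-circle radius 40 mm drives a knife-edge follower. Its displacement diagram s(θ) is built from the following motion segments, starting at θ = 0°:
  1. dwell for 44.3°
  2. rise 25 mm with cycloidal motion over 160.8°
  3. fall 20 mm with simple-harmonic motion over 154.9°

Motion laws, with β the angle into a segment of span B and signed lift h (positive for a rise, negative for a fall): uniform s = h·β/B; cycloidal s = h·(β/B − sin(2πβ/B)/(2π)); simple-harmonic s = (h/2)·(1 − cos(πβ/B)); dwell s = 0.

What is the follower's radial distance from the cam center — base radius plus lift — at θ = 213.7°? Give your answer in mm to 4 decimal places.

seg 1 [0°–44.3°] dwell: s stays 0.0000
seg 2 [44.3°–205.1°] cycloidal, h=25: full span → s += 25 → s = 25.0000
seg 3 [205.1°–360°] simple-harmonic, h=-20: θ=213.7° here. β=8.6, B=154.9. -20/2·(1 − cos(π·0.0555)) = -0.1517 → s = 24.8483
radial distance = base radius + s = 40 + 24.8483 = 64.8483

64.8483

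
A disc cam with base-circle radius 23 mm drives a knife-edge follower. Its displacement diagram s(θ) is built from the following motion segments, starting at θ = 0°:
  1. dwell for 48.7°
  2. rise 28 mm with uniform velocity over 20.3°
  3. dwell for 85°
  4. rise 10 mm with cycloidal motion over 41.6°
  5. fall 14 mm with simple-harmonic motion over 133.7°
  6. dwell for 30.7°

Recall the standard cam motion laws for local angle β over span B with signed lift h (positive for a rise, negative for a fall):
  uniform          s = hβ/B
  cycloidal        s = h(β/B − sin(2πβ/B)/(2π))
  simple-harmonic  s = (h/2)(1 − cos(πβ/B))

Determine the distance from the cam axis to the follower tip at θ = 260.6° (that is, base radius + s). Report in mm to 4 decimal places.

seg 1 [0°–48.7°] dwell: s stays 0.0000
seg 2 [48.7°–69°] uniform, h=28: full span → s += 28 → s = 28.0000
seg 3 [69°–154°] dwell: s stays 28.0000
seg 4 [154°–195.6°] cycloidal, h=10: full span → s += 10 → s = 38.0000
seg 5 [195.6°–329.3°] simple-harmonic, h=-14: θ=260.6° here. β=65, B=133.7. -14/2·(1 − cos(π·0.4862)) = -6.6958 → s = 31.3042
radial distance = base radius + s = 23 + 31.3042 = 54.3042

54.3042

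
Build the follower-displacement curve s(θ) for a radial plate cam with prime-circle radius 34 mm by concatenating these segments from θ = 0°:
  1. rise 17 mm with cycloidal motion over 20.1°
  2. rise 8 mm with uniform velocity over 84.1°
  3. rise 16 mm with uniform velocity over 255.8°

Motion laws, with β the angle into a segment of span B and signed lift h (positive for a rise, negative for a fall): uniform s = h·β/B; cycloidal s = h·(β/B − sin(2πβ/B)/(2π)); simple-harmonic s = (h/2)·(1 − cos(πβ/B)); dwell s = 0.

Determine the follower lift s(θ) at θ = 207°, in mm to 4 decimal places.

seg 1 [0°–20.1°] cycloidal, h=17: full span → s += 17 → s = 17.0000
seg 2 [20.1°–104.2°] uniform, h=8: full span → s += 8 → s = 25.0000
seg 3 [104.2°–360°] uniform, h=16: θ=207° here. β=102.8, B=255.8. 16·102.8/255.8 = 6.4300 → s = 31.4300

31.4300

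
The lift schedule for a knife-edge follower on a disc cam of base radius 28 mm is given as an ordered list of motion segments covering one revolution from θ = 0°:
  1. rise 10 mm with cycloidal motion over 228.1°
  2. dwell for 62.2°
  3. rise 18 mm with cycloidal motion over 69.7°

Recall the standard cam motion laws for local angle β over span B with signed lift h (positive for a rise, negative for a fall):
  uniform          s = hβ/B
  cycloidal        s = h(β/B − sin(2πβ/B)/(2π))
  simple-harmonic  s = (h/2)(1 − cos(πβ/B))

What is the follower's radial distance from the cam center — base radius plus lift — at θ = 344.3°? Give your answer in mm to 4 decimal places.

seg 1 [0°–228.1°] cycloidal, h=10: full span → s += 10 → s = 10.0000
seg 2 [228.1°–290.3°] dwell: s stays 10.0000
seg 3 [290.3°–360°] cycloidal, h=18: θ=344.3° here. β=54, B=69.7. 18·(0.7747 − sin(2π·0.7747)/(2π)) = 16.7757 → s = 26.7757
radial distance = base radius + s = 28 + 26.7757 = 54.7757

54.7757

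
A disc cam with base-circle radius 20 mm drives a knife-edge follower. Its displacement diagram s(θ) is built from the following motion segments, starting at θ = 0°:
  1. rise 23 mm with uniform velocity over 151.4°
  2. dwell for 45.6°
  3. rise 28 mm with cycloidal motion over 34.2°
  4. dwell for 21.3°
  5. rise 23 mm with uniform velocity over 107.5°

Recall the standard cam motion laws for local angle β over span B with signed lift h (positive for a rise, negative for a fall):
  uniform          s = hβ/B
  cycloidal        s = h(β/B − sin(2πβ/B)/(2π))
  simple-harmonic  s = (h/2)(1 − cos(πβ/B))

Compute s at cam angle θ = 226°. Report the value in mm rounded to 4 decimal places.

seg 1 [0°–151.4°] uniform, h=23: full span → s += 23 → s = 23.0000
seg 2 [151.4°–197°] dwell: s stays 23.0000
seg 3 [197°–231.2°] cycloidal, h=28: θ=226° here. β=29, B=34.2. 28·(0.8480 − sin(2π·0.8480)/(2π)) = 27.3813 → s = 50.3813

50.3813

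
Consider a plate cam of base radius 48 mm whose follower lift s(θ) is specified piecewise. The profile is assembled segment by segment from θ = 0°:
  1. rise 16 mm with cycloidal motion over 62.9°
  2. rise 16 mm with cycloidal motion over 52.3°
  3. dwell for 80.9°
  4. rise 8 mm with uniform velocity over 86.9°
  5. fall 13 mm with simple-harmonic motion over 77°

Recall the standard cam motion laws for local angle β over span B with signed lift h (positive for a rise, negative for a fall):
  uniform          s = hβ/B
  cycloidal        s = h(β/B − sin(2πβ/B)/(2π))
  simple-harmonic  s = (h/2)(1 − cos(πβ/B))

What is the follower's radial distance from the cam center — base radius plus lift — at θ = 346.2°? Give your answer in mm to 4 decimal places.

seg 1 [0°–62.9°] cycloidal, h=16: full span → s += 16 → s = 16.0000
seg 2 [62.9°–115.2°] cycloidal, h=16: full span → s += 16 → s = 32.0000
seg 3 [115.2°–196.1°] dwell: s stays 32.0000
seg 4 [196.1°–283°] uniform, h=8: full span → s += 8 → s = 40.0000
seg 5 [283°–360°] simple-harmonic, h=-13: θ=346.2° here. β=63.2, B=77. -13/2·(1 − cos(π·0.8208)) = -11.9966 → s = 28.0034
radial distance = base radius + s = 48 + 28.0034 = 76.0034

76.0034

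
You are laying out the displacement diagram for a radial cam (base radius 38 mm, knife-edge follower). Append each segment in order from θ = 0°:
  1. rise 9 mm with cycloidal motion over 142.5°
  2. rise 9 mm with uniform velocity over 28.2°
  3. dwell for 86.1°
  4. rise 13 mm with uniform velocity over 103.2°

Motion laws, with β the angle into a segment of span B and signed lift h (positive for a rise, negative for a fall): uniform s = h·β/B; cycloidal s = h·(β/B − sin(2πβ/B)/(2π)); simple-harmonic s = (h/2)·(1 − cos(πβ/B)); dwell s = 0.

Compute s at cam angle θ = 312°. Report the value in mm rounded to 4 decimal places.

seg 1 [0°–142.5°] cycloidal, h=9: full span → s += 9 → s = 9.0000
seg 2 [142.5°–170.7°] uniform, h=9: full span → s += 9 → s = 18.0000
seg 3 [170.7°–256.8°] dwell: s stays 18.0000
seg 4 [256.8°–360°] uniform, h=13: θ=312° here. β=55.2, B=103.2. 13·55.2/103.2 = 6.9535 → s = 24.9535

24.9535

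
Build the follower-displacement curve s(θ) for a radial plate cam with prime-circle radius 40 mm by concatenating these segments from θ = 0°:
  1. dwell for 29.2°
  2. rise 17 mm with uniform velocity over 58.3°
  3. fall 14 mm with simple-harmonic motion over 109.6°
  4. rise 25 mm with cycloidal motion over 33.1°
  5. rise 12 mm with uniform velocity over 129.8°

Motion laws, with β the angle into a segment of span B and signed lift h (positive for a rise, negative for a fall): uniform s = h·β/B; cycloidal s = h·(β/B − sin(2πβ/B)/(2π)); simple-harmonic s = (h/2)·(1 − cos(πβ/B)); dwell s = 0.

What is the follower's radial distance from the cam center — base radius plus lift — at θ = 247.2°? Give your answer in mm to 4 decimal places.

seg 1 [0°–29.2°] dwell: s stays 0.0000
seg 2 [29.2°–87.5°] uniform, h=17: full span → s += 17 → s = 17.0000
seg 3 [87.5°–197.1°] simple-harmonic, h=-14: full span → s += -14 → s = 3.0000
seg 4 [197.1°–230.2°] cycloidal, h=25: full span → s += 25 → s = 28.0000
seg 5 [230.2°–360°] uniform, h=12: θ=247.2° here. β=17, B=129.8. 12·17/129.8 = 1.5716 → s = 29.5716
radial distance = base radius + s = 40 + 29.5716 = 69.5716

69.5716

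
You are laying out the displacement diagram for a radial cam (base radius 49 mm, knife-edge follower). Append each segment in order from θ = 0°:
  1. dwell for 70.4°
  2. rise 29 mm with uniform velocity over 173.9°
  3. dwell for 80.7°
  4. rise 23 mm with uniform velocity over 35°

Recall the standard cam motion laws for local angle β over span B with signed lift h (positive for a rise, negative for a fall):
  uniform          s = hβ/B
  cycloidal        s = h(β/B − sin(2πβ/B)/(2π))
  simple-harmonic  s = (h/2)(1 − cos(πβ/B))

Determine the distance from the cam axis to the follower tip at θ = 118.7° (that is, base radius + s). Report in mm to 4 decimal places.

seg 1 [0°–70.4°] dwell: s stays 0.0000
seg 2 [70.4°–244.3°] uniform, h=29: θ=118.7° here. β=48.3, B=173.9. 29·48.3/173.9 = 8.0546 → s = 8.0546
radial distance = base radius + s = 49 + 8.0546 = 57.0546

57.0546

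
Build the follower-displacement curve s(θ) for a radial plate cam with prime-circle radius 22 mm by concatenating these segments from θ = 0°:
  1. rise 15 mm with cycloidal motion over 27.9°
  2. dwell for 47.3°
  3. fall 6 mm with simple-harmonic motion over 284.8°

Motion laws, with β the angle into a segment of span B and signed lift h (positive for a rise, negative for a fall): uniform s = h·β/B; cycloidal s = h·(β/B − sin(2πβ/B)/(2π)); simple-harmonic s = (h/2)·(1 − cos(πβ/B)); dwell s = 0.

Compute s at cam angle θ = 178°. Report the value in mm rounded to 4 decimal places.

seg 1 [0°–27.9°] cycloidal, h=15: full span → s += 15 → s = 15.0000
seg 2 [27.9°–75.2°] dwell: s stays 15.0000
seg 3 [75.2°–360°] simple-harmonic, h=-6: θ=178° here. β=102.8, B=284.8. -6/2·(1 − cos(π·0.3610)) = -1.7308 → s = 13.2692

13.2692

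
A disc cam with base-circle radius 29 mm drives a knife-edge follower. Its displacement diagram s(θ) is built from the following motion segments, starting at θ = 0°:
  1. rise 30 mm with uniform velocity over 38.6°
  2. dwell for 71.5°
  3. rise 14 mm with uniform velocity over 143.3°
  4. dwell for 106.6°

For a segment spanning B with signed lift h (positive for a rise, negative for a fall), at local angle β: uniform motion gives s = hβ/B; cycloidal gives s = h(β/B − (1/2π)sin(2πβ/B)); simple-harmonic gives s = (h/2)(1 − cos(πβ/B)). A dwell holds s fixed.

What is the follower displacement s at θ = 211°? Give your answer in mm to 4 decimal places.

seg 1 [0°–38.6°] uniform, h=30: full span → s += 30 → s = 30.0000
seg 2 [38.6°–110.1°] dwell: s stays 30.0000
seg 3 [110.1°–253.4°] uniform, h=14: θ=211° here. β=100.9, B=143.3. 14·100.9/143.3 = 9.8576 → s = 39.8576

39.8576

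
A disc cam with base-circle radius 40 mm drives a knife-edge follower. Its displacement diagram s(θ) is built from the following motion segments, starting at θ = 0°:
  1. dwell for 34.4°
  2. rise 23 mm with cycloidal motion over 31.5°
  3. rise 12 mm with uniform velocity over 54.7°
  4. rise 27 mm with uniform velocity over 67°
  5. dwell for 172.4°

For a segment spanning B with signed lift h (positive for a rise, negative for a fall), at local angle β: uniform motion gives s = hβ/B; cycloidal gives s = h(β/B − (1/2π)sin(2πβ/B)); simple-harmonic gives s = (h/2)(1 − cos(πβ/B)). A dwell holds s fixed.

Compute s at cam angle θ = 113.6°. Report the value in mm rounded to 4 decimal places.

seg 1 [0°–34.4°] dwell: s stays 0.0000
seg 2 [34.4°–65.9°] cycloidal, h=23: full span → s += 23 → s = 23.0000
seg 3 [65.9°–120.6°] uniform, h=12: θ=113.6° here. β=47.7, B=54.7. 12·47.7/54.7 = 10.4644 → s = 33.4644

33.4644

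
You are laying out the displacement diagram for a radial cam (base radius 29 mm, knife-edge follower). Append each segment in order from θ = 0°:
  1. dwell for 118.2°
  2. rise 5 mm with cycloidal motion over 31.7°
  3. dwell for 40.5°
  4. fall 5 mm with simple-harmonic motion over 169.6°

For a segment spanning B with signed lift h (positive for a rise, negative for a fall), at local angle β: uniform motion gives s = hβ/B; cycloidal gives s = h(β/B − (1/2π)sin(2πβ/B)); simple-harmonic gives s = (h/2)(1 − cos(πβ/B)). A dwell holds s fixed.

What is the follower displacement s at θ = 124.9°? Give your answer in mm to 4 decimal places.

seg 1 [0°–118.2°] dwell: s stays 0.0000
seg 2 [118.2°–149.9°] cycloidal, h=5: θ=124.9° here. β=6.7, B=31.7. 5·(0.2114 − sin(2π·0.2114)/(2π)) = 0.2843 → s = 0.2843

0.2843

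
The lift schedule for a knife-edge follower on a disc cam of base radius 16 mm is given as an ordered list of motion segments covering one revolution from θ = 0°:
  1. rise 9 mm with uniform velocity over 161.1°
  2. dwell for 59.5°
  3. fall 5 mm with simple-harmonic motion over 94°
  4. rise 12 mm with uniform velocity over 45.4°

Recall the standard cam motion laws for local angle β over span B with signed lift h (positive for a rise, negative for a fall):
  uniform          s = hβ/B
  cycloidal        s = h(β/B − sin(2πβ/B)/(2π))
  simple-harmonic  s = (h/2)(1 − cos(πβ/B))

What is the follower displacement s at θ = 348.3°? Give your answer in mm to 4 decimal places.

seg 1 [0°–161.1°] uniform, h=9: full span → s += 9 → s = 9.0000
seg 2 [161.1°–220.6°] dwell: s stays 9.0000
seg 3 [220.6°–314.6°] simple-harmonic, h=-5: full span → s += -5 → s = 4.0000
seg 4 [314.6°–360°] uniform, h=12: θ=348.3° here. β=33.7, B=45.4. 12·33.7/45.4 = 8.9075 → s = 12.9075

12.9075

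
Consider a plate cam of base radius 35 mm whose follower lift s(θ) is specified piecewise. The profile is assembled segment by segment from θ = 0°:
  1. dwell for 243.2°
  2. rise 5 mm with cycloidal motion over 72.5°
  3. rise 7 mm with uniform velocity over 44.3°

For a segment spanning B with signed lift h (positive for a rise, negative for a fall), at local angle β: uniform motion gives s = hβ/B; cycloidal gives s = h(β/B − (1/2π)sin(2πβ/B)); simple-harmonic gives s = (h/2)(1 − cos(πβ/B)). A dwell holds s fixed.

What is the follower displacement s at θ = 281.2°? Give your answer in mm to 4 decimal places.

seg 1 [0°–243.2°] dwell: s stays 0.0000
seg 2 [243.2°–315.7°] cycloidal, h=5: θ=281.2° here. β=38, B=72.5. 5·(0.5241 − sin(2π·0.5241)/(2π)) = 2.7409 → s = 2.7409

2.7409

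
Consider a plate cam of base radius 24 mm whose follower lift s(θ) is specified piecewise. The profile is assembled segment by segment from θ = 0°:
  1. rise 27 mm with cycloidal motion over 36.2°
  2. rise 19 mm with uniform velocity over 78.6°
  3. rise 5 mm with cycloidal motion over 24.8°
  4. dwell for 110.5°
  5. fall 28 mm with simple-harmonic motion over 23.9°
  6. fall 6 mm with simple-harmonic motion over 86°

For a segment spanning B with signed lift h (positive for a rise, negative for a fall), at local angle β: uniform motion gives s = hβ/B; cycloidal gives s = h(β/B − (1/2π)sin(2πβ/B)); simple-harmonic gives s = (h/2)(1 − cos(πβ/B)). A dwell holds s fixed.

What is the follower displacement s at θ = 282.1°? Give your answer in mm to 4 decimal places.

seg 1 [0°–36.2°] cycloidal, h=27: full span → s += 27 → s = 27.0000
seg 2 [36.2°–114.8°] uniform, h=19: full span → s += 19 → s = 46.0000
seg 3 [114.8°–139.6°] cycloidal, h=5: full span → s += 5 → s = 51.0000
seg 4 [139.6°–250.1°] dwell: s stays 51.0000
seg 5 [250.1°–274°] simple-harmonic, h=-28: full span → s += -28 → s = 23.0000
seg 6 [274°–360°] simple-harmonic, h=-6: θ=282.1° here. β=8.1, B=86. -6/2·(1 − cos(π·0.0942)) = -0.1304 → s = 22.8696

22.8696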